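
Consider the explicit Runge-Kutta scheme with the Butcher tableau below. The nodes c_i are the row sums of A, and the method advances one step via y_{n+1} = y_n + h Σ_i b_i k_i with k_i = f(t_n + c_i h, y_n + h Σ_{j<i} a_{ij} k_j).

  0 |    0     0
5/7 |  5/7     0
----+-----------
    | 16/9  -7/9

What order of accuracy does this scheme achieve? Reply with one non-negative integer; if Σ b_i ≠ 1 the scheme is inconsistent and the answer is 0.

b = (16/9, -7/9)
c = (0, 5/7)
Σ b_i: 16/9·1 + (-7/9)·1 = 1 ✓
b·c: (-7/9)·5/7 = -5/9 ≠ 1/2 ⇒ order 1.

1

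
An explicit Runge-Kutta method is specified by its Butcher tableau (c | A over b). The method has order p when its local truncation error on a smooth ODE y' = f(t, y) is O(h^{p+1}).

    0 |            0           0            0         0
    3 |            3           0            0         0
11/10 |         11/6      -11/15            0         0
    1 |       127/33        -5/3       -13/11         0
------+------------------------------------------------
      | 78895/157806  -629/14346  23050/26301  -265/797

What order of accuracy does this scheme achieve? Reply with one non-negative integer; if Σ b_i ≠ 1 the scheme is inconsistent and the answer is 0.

3

b = (78895/157806, -629/14346, 23050/26301, -265/797)
c = (0, 3, 11/10, 1)
Ac = (0, 0, -11/5, -63/10)
Σ b_i: 78895/157806·1 + (-629/14346)·1 + 23050/26301·1 + (-265/797)·1 = 1 ✓
b·c: (-629/14346)·3 + 23050/26301·11/10 + (-265/797)·1 = 1/2 ✓
b·c²: (-629/14346)·9 + 23050/26301·121/100 + (-265/797)·1 = 1/3 ✓
b·Ac: 23050/26301·(-11/5) + (-265/797)·(-63/10) = 1/6 ✓
b·c³: (-629/14346)·27 + 23050/26301·1331/1000 + (-265/797)·1 = -16729/47820 ≠ 1/4 ⇒ order 3.
b·(c∘Ac): 23050/26301·(-121/50) + (-265/797)·(-63/10) = -125/4782 ≠ 1/8
b·Ac²: 23050/26301·(-33/5) + (-265/797)·(-1643/100) = -5121/15940 ≠ 1/12
b·A²c: (-265/797)·13/5 = -689/797 ≠ 1/24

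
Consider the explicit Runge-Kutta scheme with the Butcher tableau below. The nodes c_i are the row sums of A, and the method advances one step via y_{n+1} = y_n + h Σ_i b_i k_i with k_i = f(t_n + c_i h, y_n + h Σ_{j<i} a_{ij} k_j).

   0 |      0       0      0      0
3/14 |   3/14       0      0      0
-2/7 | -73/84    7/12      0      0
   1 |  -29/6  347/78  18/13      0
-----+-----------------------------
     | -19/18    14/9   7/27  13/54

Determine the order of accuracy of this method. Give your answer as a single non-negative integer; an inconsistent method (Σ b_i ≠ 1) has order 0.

b = (-19/18, 14/9, 7/27, 13/54)
c = (0, 3/14, -2/7, 1)
Ac = (0, 0, 1/8, 29/52)
Σ b_i: (-19/18)·1 + 14/9·1 + 7/27·1 + 13/54·1 = 1 ✓
b·c: 14/9·3/14 + 7/27·(-2/7) + 13/54·1 = 1/2 ✓
b·c²: 14/9·9/196 + 7/27·4/49 + 13/54·1 = 1/3 ✓
b·Ac: 7/27·1/8 + 13/54·29/52 = 1/6 ✓
b·c³: 14/9·27/2744 + 7/27·(-8/343) + 13/54·1 = 1/4 ✓
b·(c∘Ac): 7/27·(-1/28) + 13/54·29/52 = 1/8 ✓
b·Ac²: 7/27·3/112 + 13/54·33/104 = 1/12 ✓
b·A²c: 13/54·9/52 = 1/24 ✓; 4 stages ⇒ order 4.

4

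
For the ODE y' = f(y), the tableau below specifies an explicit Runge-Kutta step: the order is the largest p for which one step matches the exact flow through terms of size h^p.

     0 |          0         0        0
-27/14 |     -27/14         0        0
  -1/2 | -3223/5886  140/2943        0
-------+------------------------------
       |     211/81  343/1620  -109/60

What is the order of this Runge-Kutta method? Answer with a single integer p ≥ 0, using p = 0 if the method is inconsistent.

3

b = (211/81, 343/1620, -109/60)
c = (0, -27/14, -1/2)
Ac = (0, 0, -10/109)
Σ b_i: 211/81·1 + 343/1620·1 + (-109/60)·1 = 1 ✓
b·c: 343/1620·(-27/14) + (-109/60)·(-1/2) = 1/2 ✓
b·c²: 343/1620·729/196 + (-109/60)·1/4 = 1/3 ✓
b·Ac: (-109/60)·(-10/109) = 1/6 ✓; 3 stages ⇒ order 3.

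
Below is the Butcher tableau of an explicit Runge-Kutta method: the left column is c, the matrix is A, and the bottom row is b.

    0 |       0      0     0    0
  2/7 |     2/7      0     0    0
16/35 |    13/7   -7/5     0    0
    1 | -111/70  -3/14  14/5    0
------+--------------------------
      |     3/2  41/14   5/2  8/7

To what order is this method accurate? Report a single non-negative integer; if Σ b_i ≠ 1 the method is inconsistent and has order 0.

0

b = (3/2, 41/14, 5/2, 8/7)
c = (0, 2/7, 16/35, 1)
Ac = (0, 0, -2/5, 1493/1225)
Σ b_i: 3/2·1 + 41/14·1 + 5/2·1 + 8/7·1 = 113/14 ≠ 1 ⇒ order 0.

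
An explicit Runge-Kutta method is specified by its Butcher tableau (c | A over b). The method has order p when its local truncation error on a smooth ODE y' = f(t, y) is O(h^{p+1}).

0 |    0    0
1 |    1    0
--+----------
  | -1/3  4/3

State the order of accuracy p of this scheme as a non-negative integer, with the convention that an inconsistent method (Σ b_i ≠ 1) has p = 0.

1

b = (-1/3, 4/3)
c = (0, 1)
Σ b_i: (-1/3)·1 + 4/3·1 = 1 ✓
b·c: 4/3·1 = 4/3 ≠ 1/2 ⇒ order 1.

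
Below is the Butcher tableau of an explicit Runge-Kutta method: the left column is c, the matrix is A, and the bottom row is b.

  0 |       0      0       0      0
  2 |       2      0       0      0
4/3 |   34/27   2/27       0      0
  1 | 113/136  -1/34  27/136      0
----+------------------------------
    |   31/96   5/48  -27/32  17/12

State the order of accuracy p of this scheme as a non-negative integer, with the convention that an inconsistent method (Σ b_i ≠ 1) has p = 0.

b = (31/96, 5/48, -27/32, 17/12)
c = (0, 2, 4/3, 1)
Ac = (0, 0, 4/27, 7/34)
Σ b_i: 31/96·1 + 5/48·1 + (-27/32)·1 + 17/12·1 = 1 ✓
b·c: 5/48·2 + (-27/32)·4/3 + 17/12·1 = 1/2 ✓
b·c²: 5/48·4 + (-27/32)·16/9 + 17/12·1 = 1/3 ✓
b·Ac: (-27/32)·4/27 + 17/12·7/34 = 1/6 ✓
b·c³: 5/48·8 + (-27/32)·64/27 + 17/12·1 = 1/4 ✓
b·(c∘Ac): (-27/32)·16/81 + 17/12·7/34 = 1/8 ✓
b·Ac²: (-27/32)·8/27 + 17/12·4/17 = 1/12 ✓
b·A²c: 17/12·1/34 = 1/24 ✓; 4 stages ⇒ order 4.

4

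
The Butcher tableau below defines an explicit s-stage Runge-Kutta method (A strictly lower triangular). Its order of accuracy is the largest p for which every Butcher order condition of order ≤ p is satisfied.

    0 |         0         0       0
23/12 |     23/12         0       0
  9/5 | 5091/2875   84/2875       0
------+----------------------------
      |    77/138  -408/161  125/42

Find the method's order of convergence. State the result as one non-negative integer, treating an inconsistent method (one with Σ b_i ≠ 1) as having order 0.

b = (77/138, -408/161, 125/42)
c = (0, 23/12, 9/5)
Ac = (0, 0, 7/125)
Σ b_i: 77/138·1 + (-408/161)·1 + 125/42·1 = 1 ✓
b·c: (-408/161)·23/12 + 125/42·9/5 = 1/2 ✓
b·c²: (-408/161)·529/144 + 125/42·81/25 = 1/3 ✓
b·Ac: 125/42·7/125 = 1/6 ✓; 3 stages ⇒ order 3.

3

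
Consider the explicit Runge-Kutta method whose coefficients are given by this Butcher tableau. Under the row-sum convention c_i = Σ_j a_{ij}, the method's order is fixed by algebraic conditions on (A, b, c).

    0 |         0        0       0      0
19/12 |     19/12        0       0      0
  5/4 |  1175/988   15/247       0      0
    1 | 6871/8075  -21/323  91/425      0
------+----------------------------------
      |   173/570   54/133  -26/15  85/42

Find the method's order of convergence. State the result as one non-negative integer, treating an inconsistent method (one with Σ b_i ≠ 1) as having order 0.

b = (173/570, 54/133, -26/15, 85/42)
c = (0, 19/12, 5/4, 1)
Ac = (0, 0, 5/52, 14/85)
Σ b_i: 173/570·1 + 54/133·1 + (-26/15)·1 + 85/42·1 = 1 ✓
b·c: 54/133·19/12 + (-26/15)·5/4 + 85/42·1 = 1/2 ✓
b·c²: 54/133·361/144 + (-26/15)·25/16 + 85/42·1 = 1/3 ✓
b·Ac: (-26/15)·5/52 + 85/42·14/85 = 1/6 ✓
b·c³: 54/133·6859/1728 + (-26/15)·125/64 + 85/42·1 = 1/4 ✓
b·(c∘Ac): (-26/15)·25/208 + 85/42·14/85 = 1/8 ✓
b·Ac²: (-26/15)·95/624 + 85/42·35/204 = 1/12 ✓
b·A²c: 85/42·7/340 = 1/24 ✓; 4 stages ⇒ order 4.

4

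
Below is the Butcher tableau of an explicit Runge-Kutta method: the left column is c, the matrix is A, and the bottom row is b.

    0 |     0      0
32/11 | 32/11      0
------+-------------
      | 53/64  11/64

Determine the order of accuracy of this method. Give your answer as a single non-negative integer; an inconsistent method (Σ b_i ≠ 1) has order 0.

2

b = (53/64, 11/64)
c = (0, 32/11)
Σ b_i: 53/64·1 + 11/64·1 = 1 ✓
b·c: 11/64·32/11 = 1/2 ✓; 2 stages ⇒ order 2.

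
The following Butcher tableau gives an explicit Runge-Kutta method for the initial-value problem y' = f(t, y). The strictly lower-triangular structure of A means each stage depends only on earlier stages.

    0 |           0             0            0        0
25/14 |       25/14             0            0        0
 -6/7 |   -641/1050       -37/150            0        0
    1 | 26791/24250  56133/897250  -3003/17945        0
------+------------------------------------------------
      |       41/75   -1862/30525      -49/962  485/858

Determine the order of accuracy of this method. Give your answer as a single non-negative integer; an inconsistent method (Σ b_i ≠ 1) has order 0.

b = (41/75, -1862/30525, -49/962, 485/858)
c = (0, 25/14, -6/7, 1)
Ac = (0, 0, -37/84, 99/388)
Σ b_i: 41/75·1 + (-1862/30525)·1 + (-49/962)·1 + 485/858·1 = 1 ✓
b·c: (-1862/30525)·25/14 + (-49/962)·(-6/7) + 485/858·1 = 1/2 ✓
b·c²: (-1862/30525)·625/196 + (-49/962)·36/49 + 485/858·1 = 1/3 ✓
b·Ac: (-49/962)·(-37/84) + 485/858·99/388 = 1/6 ✓
b·c³: (-1862/30525)·15625/2744 + (-49/962)·(-216/343) + 485/858·1 = 1/4 ✓
b·(c∘Ac): (-49/962)·37/98 + 485/858·99/388 = 1/8 ✓
b·Ac²: (-49/962)·(-925/1176) + 485/858·297/3880 = 1/12 ✓
b·A²c: 485/858·143/1940 = 1/24 ✓; 4 stages ⇒ order 4.

4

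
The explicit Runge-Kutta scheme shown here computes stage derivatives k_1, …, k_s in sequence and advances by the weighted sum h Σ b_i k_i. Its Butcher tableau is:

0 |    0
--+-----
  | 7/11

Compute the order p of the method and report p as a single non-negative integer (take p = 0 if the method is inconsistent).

b = (7/11)
c = (0)
Σ b_i: 7/11·1 = 7/11 ≠ 1 ⇒ order 0.

0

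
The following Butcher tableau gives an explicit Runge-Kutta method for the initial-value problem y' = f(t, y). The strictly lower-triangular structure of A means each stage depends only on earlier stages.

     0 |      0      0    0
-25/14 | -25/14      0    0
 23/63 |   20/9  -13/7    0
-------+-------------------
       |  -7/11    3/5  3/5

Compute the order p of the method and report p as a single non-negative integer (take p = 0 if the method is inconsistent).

0

b = (-7/11, 3/5, 3/5)
c = (0, -25/14, 23/63)
Ac = (0, 0, 325/98)
Σ b_i: (-7/11)·1 + 3/5·1 + 3/5·1 = 31/55 ≠ 1 ⇒ order 0.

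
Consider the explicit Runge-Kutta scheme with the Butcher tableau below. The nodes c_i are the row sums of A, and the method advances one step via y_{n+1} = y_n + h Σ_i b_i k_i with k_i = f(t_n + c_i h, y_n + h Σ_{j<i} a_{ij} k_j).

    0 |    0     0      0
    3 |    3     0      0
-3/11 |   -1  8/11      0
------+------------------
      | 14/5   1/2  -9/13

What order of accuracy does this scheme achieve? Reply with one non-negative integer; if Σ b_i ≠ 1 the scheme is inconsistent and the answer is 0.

b = (14/5, 1/2, -9/13)
c = (0, 3, -3/11)
Ac = (0, 0, 24/11)
Σ b_i: 14/5·1 + 1/2·1 + (-9/13)·1 = 339/130 ≠ 1 ⇒ order 0.

0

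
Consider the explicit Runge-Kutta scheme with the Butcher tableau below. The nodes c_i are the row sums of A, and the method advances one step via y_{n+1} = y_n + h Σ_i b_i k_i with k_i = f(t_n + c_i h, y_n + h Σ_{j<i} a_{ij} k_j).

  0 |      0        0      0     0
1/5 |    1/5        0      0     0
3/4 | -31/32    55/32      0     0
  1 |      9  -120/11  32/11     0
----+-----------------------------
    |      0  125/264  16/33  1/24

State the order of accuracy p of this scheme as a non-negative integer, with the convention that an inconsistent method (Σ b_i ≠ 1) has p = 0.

b = (0, 125/264, 16/33, 1/24)
c = (0, 1/5, 3/4, 1)
Ac = (0, 0, 11/32, 0)
Σ b_i: 125/264·1 + 16/33·1 + 1/24·1 = 1 ✓
b·c: 125/264·1/5 + 16/33·3/4 + 1/24·1 = 1/2 ✓
b·c²: 125/264·1/25 + 16/33·9/16 + 1/24·1 = 1/3 ✓
b·Ac: 16/33·11/32 = 1/6 ✓
b·c³: 125/264·1/125 + 16/33·27/64 + 1/24·1 = 1/4 ✓
b·(c∘Ac): 16/33·33/128 = 1/8 ✓
b·Ac²: 16/33·11/160 + 1/24·6/5 = 1/12 ✓
b·A²c: 1/24·1 = 1/24 ✓; 4 stages ⇒ order 4.

4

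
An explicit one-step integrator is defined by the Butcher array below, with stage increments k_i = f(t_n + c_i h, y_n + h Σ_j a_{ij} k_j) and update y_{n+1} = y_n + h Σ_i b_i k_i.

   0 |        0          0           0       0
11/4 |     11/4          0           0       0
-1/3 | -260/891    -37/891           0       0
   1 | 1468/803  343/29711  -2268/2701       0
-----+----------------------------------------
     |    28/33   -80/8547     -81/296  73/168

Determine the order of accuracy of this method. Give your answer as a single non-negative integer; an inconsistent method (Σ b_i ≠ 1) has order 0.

b = (28/33, -80/8547, -81/296, 73/168)
c = (0, 11/4, -1/3, 1)
Ac = (0, 0, -37/324, 91/292)
Σ b_i: 28/33·1 + (-80/8547)·1 + (-81/296)·1 + 73/168·1 = 1 ✓
b·c: (-80/8547)·11/4 + (-81/296)·(-1/3) + 73/168·1 = 1/2 ✓
b·c²: (-80/8547)·121/16 + (-81/296)·1/9 + 73/168·1 = 1/3 ✓
b·Ac: (-81/296)·(-37/324) + 73/168·91/292 = 1/6 ✓
b·c³: (-80/8547)·1331/64 + (-81/296)·(-1/27) + 73/168·1 = 1/4 ✓
b·(c∘Ac): (-81/296)·37/972 + 73/168·91/292 = 1/8 ✓
b·Ac²: (-81/296)·(-407/1296) + 73/168·(-7/1168) = 1/12 ✓
b·A²c: 73/168·7/73 = 1/24 ✓; 4 stages ⇒ order 4.

4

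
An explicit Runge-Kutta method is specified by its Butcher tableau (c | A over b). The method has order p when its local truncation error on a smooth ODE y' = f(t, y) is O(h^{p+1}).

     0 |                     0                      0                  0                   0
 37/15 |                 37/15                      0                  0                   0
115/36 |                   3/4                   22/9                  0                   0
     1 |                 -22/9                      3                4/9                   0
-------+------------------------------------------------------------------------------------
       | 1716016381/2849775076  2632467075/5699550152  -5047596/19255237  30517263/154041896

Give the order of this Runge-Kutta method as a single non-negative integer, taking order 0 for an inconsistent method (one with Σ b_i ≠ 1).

b = (1716016381/2849775076, 2632467075/5699550152, -5047596/19255237, 30517263/154041896)
c = (0, 37/15, 115/36, 1)
Ac = (0, 0, 814/135, 3572/405)
Σ b_i: 1716016381/2849775076·1 + 2632467075/5699550152·1 + (-5047596/19255237)·1 + 30517263/154041896·1 = 1 ✓
b·c: 2632467075/5699550152·37/15 + (-5047596/19255237)·115/36 + 30517263/154041896·1 = 1/2 ✓
b·c²: 2632467075/5699550152·1369/225 + (-5047596/19255237)·13225/1296 + 30517263/154041896·1 = 1/3 ✓
b·Ac: (-5047596/19255237)·814/135 + 30517263/154041896·3572/405 = 1/6 ✓
b·c³: 2632467075/5699550152·50653/3375 + (-5047596/19255237)·1520875/46656 + 30517263/154041896·1 = -19619406437/13863770640 ≠ 1/4 ⇒ order 3.
b·(c∘Ac): (-5047596/19255237)·9361/486 + 30517263/154041896·3572/405 = -1907370163/577657110 ≠ 1/8
b·Ac²: (-5047596/19255237)·30118/2025 + 30517263/154041896·1661293/72900 = 51224803397/83182623840 ≠ 1/12
b·A²c: 30517263/154041896·3256/1215 = 460019483/866485665 ≠ 1/24

3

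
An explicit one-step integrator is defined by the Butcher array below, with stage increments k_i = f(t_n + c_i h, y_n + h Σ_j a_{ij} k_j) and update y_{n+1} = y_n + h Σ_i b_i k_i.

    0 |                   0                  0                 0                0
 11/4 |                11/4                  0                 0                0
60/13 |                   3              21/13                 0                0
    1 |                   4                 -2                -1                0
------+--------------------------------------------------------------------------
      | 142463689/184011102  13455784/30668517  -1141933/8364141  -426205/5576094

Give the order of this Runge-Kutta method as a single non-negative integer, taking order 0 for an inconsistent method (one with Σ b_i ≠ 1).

b = (142463689/184011102, 13455784/30668517, -1141933/8364141, -426205/5576094)
c = (0, 11/4, 60/13, 1)
Ac = (0, 0, 231/52, -263/26)
Σ b_i: 142463689/184011102·1 + 13455784/30668517·1 + (-1141933/8364141)·1 + (-426205/5576094)·1 = 1 ✓
b·c: 13455784/30668517·11/4 + (-1141933/8364141)·60/13 + (-426205/5576094)·1 = 1/2 ✓
b·c²: 13455784/30668517·121/16 + (-1141933/8364141)·3600/169 + (-426205/5576094)·1 = 1/3 ✓
b·Ac: (-1141933/8364141)·231/52 + (-426205/5576094)·(-263/26) = 1/6 ✓
b·c³: 13455784/30668517·1331/64 + (-1141933/8364141)·216000/2197 + (-426205/5576094)·1 = -1268451131/289956888 ≠ 1/4 ⇒ order 3.
b·(c∘Ac): (-1141933/8364141)·3465/169 + (-426205/5576094)·(-263/26) = -22594885/11152188 ≠ 1/8
b·Ac²: (-1141933/8364141)·2541/208 + (-426205/5576094)·(-49249/1352) = 107901869/96652296 ≠ 1/12
b·A²c: (-426205/5576094)·(-231/52) = 2524445/7434792 ≠ 1/24

3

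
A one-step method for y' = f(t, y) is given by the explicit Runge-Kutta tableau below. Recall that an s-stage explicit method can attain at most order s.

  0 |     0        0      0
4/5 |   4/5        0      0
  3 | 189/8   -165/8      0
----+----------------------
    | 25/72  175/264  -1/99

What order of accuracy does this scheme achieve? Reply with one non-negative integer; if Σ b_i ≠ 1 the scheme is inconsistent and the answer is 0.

3

b = (25/72, 175/264, -1/99)
c = (0, 4/5, 3)
Ac = (0, 0, -33/2)
Σ b_i: 25/72·1 + 175/264·1 + (-1/99)·1 = 1 ✓
b·c: 175/264·4/5 + (-1/99)·3 = 1/2 ✓
b·c²: 175/264·16/25 + (-1/99)·9 = 1/3 ✓
b·Ac: (-1/99)·(-33/2) = 1/6 ✓; 3 stages ⇒ order 3.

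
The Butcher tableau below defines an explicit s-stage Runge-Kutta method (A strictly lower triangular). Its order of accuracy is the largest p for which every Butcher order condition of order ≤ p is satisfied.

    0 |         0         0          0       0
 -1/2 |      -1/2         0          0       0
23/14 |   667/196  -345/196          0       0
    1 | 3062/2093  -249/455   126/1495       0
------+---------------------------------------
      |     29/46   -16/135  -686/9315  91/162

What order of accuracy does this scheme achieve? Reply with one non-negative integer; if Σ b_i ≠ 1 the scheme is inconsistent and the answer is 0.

4

b = (29/46, -16/135, -686/9315, 91/162)
c = (0, -1/2, 23/14, 1)
Ac = (0, 0, 345/392, 75/182)
Σ b_i: 29/46·1 + (-16/135)·1 + (-686/9315)·1 + 91/162·1 = 1 ✓
b·c: (-16/135)·(-1/2) + (-686/9315)·23/14 + 91/162·1 = 1/2 ✓
b·c²: (-16/135)·1/4 + (-686/9315)·529/196 + 91/162·1 = 1/3 ✓
b·Ac: (-686/9315)·345/392 + 91/162·75/182 = 1/6 ✓
b·c³: (-16/135)·(-1/8) + (-686/9315)·12167/2744 + 91/162·1 = 1/4 ✓
b·(c∘Ac): (-686/9315)·7935/5488 + 91/162·75/182 = 1/8 ✓
b·Ac²: (-686/9315)·(-345/784) + 91/162·33/364 = 1/12 ✓
b·A²c: 91/162·27/364 = 1/24 ✓; 4 stages ⇒ order 4.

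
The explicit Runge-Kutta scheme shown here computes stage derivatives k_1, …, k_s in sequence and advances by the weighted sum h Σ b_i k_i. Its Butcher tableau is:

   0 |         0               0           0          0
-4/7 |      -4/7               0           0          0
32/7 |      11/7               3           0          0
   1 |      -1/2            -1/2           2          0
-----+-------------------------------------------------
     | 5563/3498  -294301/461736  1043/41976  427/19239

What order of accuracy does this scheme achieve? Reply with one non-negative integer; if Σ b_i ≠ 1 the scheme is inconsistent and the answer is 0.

b = (5563/3498, -294301/461736, 1043/41976, 427/19239)
c = (0, -4/7, 32/7, 1)
Ac = (0, 0, -12/7, 66/7)
Σ b_i: 5563/3498·1 + (-294301/461736)·1 + 1043/41976·1 + 427/19239·1 = 1 ✓
b·c: (-294301/461736)·(-4/7) + 1043/41976·32/7 + 427/19239·1 = 1/2 ✓
b·c²: (-294301/461736)·16/49 + 1043/41976·1024/49 + 427/19239·1 = 1/3 ✓
b·Ac: 1043/41976·(-12/7) + 427/19239·66/7 = 1/6 ✓
b·c³: (-294301/461736)·(-64/343) + 1043/41976·32768/343 + 427/19239·1 = 71843/28567 ≠ 1/4 ⇒ order 3.
b·(c∘Ac): 1043/41976·(-384/49) + 427/19239·66/7 = 178/12243 ≠ 1/8
b·Ac²: 1043/41976·48/49 + 427/19239·2040/49 = 127718/134673 ≠ 1/12
b·A²c: 427/19239·(-24/7) = -488/6413 ≠ 1/24

3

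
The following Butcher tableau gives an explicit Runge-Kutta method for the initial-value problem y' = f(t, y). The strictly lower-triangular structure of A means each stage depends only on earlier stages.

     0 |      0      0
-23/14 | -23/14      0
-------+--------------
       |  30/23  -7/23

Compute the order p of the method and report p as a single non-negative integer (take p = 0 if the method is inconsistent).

2

b = (30/23, -7/23)
c = (0, -23/14)
Σ b_i: 30/23·1 + (-7/23)·1 = 1 ✓
b·c: (-7/23)·(-23/14) = 1/2 ✓; 2 stages ⇒ order 2.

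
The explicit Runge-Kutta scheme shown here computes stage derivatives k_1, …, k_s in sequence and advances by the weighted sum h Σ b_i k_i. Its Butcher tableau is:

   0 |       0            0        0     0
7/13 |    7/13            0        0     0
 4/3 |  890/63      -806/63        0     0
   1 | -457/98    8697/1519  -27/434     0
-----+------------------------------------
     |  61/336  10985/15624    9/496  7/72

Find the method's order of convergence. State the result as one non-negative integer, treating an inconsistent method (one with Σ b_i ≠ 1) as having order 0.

b = (61/336, 10985/15624, 9/496, 7/72)
c = (0, 7/13, 4/3, 1)
Ac = (0, 0, -62/9, 3)
Σ b_i: 61/336·1 + 10985/15624·1 + 9/496·1 + 7/72·1 = 1 ✓
b·c: 10985/15624·7/13 + 9/496·4/3 + 7/72·1 = 1/2 ✓
b·c²: 10985/15624·49/169 + 9/496·16/9 + 7/72·1 = 1/3 ✓
b·Ac: 9/496·(-62/9) + 7/72·3 = 1/6 ✓
b·c³: 10985/15624·343/2197 + 9/496·64/27 + 7/72·1 = 1/4 ✓
b·(c∘Ac): 9/496·(-248/27) + 7/72·3 = 1/8 ✓
b·Ac²: 9/496·(-434/117) + 7/72·141/91 = 1/12 ✓
b·A²c: 7/72·3/7 = 1/24 ✓; 4 stages ⇒ order 4.

4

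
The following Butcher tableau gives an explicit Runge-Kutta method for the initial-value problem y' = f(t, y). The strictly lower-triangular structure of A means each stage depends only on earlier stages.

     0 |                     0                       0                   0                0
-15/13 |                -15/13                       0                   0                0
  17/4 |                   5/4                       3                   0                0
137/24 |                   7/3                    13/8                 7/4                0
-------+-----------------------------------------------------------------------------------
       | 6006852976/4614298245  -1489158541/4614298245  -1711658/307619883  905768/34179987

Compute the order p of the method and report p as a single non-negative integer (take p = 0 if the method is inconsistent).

b = (6006852976/4614298245, -1489158541/4614298245, -1711658/307619883, 905768/34179987)
c = (0, -15/13, 17/4, 137/24)
Ac = (0, 0, -45/13, 89/16)
Σ b_i: 6006852976/4614298245·1 + (-1489158541/4614298245)·1 + (-1711658/307619883)·1 + 905768/34179987·1 = 1 ✓
b·c: (-1489158541/4614298245)·(-15/13) + (-1711658/307619883)·17/4 + 905768/34179987·137/24 = 1/2 ✓
b·c²: (-1489158541/4614298245)·225/169 + (-1711658/307619883)·289/16 + 905768/34179987·18769/576 = 1/3 ✓
b·Ac: (-1711658/307619883)·(-45/13) + 905768/34179987·89/16 = 1/6 ✓
b·c³: (-1489158541/4614298245)·(-3375/2197) + (-1711658/307619883)·4913/64 + 905768/34179987·2571353/13824 = 3837400044563/767819227968 ≠ 1/4 ⇒ order 3.
b·(c∘Ac): (-1711658/307619883)·(-765/52) + 905768/34179987·12193/384 = 1514802973/1640639376 ≠ 1/8
b·Ac²: (-1711658/307619883)·675/169 + 905768/34179987·28099/832 = 3102397279/3554718648 ≠ 1/12
b·A²c: 905768/34179987·(-315/52) = -23776410/148113277 ≠ 1/24

3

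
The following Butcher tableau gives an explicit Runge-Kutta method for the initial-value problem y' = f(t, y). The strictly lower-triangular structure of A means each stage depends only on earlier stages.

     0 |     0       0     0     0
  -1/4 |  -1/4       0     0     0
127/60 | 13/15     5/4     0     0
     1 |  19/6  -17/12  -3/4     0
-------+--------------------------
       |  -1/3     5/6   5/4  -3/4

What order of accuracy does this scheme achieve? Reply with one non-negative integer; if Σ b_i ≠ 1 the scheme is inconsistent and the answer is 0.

b = (-1/3, 5/6, 5/4, -3/4)
c = (0, -1/4, 127/60, 1)
Ac = (0, 0, -5/16, -37/30)
Σ b_i: (-1/3)·1 + 5/6·1 + 5/4·1 + (-3/4)·1 = 1 ✓
b·c: 5/6·(-1/4) + 5/4·127/60 + (-3/4)·1 = 27/16 ≠ 1/2 ⇒ order 1.

1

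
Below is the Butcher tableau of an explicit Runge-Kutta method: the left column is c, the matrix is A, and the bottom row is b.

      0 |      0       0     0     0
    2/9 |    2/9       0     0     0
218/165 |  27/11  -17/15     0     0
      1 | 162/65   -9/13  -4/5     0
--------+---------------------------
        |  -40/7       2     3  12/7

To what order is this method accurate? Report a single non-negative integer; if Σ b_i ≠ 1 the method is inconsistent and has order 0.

b = (-40/7, 2, 3, 12/7)
c = (0, 2/9, 218/165, 1)
Ac = (0, 0, -34/135, -12986/10725)
Σ b_i: (-40/7)·1 + 2·1 + 3·1 + 12/7·1 = 1 ✓
b·c: 2·2/9 + 3·218/165 + 12/7·1 = 21214/3465 ≠ 1/2 ⇒ order 1.

1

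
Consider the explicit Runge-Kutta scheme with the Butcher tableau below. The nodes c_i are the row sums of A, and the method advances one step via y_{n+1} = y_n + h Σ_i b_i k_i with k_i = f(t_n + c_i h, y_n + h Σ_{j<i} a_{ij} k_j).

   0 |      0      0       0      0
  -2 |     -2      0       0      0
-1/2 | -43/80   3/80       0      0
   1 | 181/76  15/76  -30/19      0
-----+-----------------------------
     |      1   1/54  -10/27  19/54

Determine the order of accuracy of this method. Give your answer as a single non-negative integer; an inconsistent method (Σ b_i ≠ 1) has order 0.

b = (1, 1/54, -10/27, 19/54)
c = (0, -2, -1/2, 1)
Ac = (0, 0, -3/40, 15/38)
Σ b_i: 1·1 + 1/54·1 + (-10/27)·1 + 19/54·1 = 1 ✓
b·c: 1/54·(-2) + (-10/27)·(-1/2) + 19/54·1 = 1/2 ✓
b·c²: 1/54·4 + (-10/27)·1/4 + 19/54·1 = 1/3 ✓
b·Ac: (-10/27)·(-3/40) + 19/54·15/38 = 1/6 ✓
b·c³: 1/54·(-8) + (-10/27)·(-1/8) + 19/54·1 = 1/4 ✓
b·(c∘Ac): (-10/27)·3/80 + 19/54·15/38 = 1/8 ✓
b·Ac²: (-10/27)·3/20 + 19/54·15/38 = 1/12 ✓
b·A²c: 19/54·9/76 = 1/24 ✓; 4 stages ⇒ order 4.

4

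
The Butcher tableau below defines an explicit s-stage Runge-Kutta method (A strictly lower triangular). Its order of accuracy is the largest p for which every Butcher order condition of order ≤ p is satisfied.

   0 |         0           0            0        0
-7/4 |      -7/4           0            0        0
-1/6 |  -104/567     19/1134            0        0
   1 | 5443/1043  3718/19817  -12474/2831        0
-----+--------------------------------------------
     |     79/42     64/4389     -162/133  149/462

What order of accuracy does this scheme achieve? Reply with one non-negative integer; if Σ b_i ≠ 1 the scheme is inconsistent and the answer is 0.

4

b = (79/42, 64/4389, -162/133, 149/462)
c = (0, -7/4, -1/6, 1)
Ac = (0, 0, -19/648, 121/298)
Σ b_i: 79/42·1 + 64/4389·1 + (-162/133)·1 + 149/462·1 = 1 ✓
b·c: 64/4389·(-7/4) + (-162/133)·(-1/6) + 149/462·1 = 1/2 ✓
b·c²: 64/4389·49/16 + (-162/133)·1/36 + 149/462·1 = 1/3 ✓
b·Ac: (-162/133)·(-19/648) + 149/462·121/298 = 1/6 ✓
b·c³: 64/4389·(-343/64) + (-162/133)·(-1/216) + 149/462·1 = 1/4 ✓
b·(c∘Ac): (-162/133)·19/3888 + 149/462·121/298 = 1/8 ✓
b·Ac²: (-162/133)·133/2592 + 149/462·539/1192 = 1/12 ✓
b·A²c: 149/462·77/596 = 1/24 ✓; 4 stages ⇒ order 4.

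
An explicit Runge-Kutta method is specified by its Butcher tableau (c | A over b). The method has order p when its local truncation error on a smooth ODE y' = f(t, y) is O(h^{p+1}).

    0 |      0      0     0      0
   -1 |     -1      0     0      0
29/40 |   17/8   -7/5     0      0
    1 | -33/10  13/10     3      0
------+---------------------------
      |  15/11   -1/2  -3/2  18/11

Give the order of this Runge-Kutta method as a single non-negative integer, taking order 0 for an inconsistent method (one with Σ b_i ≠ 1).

1

b = (15/11, -1/2, -3/2, 18/11)
c = (0, -1, 29/40, 1)
Ac = (0, 0, 7/5, 7/8)
Σ b_i: 15/11·1 + (-1/2)·1 + (-3/2)·1 + 18/11·1 = 1 ✓
b·c: (-1/2)·(-1) + (-3/2)·29/40 + 18/11·1 = 923/880 ≠ 1/2 ⇒ order 1.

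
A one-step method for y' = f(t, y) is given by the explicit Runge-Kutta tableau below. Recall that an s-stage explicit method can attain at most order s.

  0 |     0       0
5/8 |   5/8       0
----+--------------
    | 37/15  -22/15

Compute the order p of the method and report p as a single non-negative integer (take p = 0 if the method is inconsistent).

b = (37/15, -22/15)
c = (0, 5/8)
Σ b_i: 37/15·1 + (-22/15)·1 = 1 ✓
b·c: (-22/15)·5/8 = -11/12 ≠ 1/2 ⇒ order 1.

1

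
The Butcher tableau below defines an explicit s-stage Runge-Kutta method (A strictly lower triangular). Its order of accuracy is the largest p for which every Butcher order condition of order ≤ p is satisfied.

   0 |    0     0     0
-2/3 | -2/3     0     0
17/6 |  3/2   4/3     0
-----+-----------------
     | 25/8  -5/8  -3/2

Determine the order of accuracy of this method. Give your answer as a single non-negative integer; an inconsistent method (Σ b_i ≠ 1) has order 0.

1

b = (25/8, -5/8, -3/2)
c = (0, -2/3, 17/6)
Ac = (0, 0, -8/9)
Σ b_i: 25/8·1 + (-5/8)·1 + (-3/2)·1 = 1 ✓
b·c: (-5/8)·(-2/3) + (-3/2)·17/6 = -23/6 ≠ 1/2 ⇒ order 1.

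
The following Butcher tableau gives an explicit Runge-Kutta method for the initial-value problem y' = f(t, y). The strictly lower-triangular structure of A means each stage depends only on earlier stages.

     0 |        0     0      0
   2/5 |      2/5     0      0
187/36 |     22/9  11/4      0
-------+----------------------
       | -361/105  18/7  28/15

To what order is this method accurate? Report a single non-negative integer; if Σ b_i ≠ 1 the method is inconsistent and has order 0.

b = (-361/105, 18/7, 28/15)
c = (0, 2/5, 187/36)
Ac = (0, 0, 11/10)
Σ b_i: (-361/105)·1 + 18/7·1 + 28/15·1 = 1 ✓
b·c: 18/7·2/5 + 28/15·187/36 = 2027/189 ≠ 1/2 ⇒ order 1.

1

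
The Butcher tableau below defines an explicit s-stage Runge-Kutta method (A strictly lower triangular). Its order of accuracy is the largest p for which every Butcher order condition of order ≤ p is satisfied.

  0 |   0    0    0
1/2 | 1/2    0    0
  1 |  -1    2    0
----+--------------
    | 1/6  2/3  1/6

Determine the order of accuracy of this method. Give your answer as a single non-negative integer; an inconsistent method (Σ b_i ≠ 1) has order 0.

3

b = (1/6, 2/3, 1/6)
c = (0, 1/2, 1)
Ac = (0, 0, 1)
Σ b_i: 1/6·1 + 2/3·1 + 1/6·1 = 1 ✓
b·c: 2/3·1/2 + 1/6·1 = 1/2 ✓
b·c²: 2/3·1/4 + 1/6·1 = 1/3 ✓
b·Ac: 1/6·1 = 1/6 ✓; 3 stages ⇒ order 3.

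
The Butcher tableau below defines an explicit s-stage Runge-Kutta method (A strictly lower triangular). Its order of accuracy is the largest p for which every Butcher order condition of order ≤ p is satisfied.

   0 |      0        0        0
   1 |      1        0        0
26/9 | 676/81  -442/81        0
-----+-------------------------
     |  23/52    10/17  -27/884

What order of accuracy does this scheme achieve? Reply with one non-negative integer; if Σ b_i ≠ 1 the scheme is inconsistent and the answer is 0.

b = (23/52, 10/17, -27/884)
c = (0, 1, 26/9)
Ac = (0, 0, -442/81)
Σ b_i: 23/52·1 + 10/17·1 + (-27/884)·1 = 1 ✓
b·c: 10/17·1 + (-27/884)·26/9 = 1/2 ✓
b·c²: 10/17·1 + (-27/884)·676/81 = 1/3 ✓
b·Ac: (-27/884)·(-442/81) = 1/6 ✓; 3 stages ⇒ order 3.

3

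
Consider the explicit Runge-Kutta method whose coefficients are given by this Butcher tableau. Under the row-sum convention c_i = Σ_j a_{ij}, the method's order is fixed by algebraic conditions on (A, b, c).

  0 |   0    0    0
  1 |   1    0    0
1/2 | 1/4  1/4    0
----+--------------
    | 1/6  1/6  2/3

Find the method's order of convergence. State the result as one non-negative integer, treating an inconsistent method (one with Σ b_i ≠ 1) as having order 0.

3

b = (1/6, 1/6, 2/3)
c = (0, 1, 1/2)
Ac = (0, 0, 1/4)
Σ b_i: 1/6·1 + 1/6·1 + 2/3·1 = 1 ✓
b·c: 1/6·1 + 2/3·1/2 = 1/2 ✓
b·c²: 1/6·1 + 2/3·1/4 = 1/3 ✓
b·Ac: 2/3·1/4 = 1/6 ✓; 3 stages ⇒ order 3.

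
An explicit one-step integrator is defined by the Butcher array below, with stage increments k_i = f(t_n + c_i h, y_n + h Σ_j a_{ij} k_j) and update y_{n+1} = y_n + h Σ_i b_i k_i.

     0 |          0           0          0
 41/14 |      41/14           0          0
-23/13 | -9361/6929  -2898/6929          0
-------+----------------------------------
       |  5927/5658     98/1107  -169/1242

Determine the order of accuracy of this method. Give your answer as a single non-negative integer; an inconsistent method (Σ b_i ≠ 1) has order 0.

3

b = (5927/5658, 98/1107, -169/1242)
c = (0, 41/14, -23/13)
Ac = (0, 0, -207/169)
Σ b_i: 5927/5658·1 + 98/1107·1 + (-169/1242)·1 = 1 ✓
b·c: 98/1107·41/14 + (-169/1242)·(-23/13) = 1/2 ✓
b·c²: 98/1107·1681/196 + (-169/1242)·529/169 = 1/3 ✓
b·Ac: (-169/1242)·(-207/169) = 1/6 ✓; 3 stages ⇒ order 3.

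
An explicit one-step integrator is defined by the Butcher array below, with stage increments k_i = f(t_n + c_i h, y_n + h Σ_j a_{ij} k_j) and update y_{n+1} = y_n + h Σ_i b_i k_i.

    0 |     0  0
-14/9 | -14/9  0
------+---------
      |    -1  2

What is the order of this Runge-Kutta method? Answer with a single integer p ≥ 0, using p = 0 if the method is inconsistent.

b = (-1, 2)
c = (0, -14/9)
Σ b_i: (-1)·1 + 2·1 = 1 ✓
b·c: 2·(-14/9) = -28/9 ≠ 1/2 ⇒ order 1.

1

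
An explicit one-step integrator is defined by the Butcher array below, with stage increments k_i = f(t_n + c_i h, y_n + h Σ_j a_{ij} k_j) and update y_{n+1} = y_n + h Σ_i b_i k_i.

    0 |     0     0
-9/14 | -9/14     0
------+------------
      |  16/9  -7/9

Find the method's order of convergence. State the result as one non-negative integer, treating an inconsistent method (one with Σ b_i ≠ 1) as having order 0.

2

b = (16/9, -7/9)
c = (0, -9/14)
Σ b_i: 16/9·1 + (-7/9)·1 = 1 ✓
b·c: (-7/9)·(-9/14) = 1/2 ✓; 2 stages ⇒ order 2.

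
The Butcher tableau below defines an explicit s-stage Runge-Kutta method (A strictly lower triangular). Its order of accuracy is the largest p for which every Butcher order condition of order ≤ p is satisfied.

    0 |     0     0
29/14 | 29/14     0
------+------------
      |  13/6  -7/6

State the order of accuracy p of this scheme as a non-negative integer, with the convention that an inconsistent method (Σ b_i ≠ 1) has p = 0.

1

b = (13/6, -7/6)
c = (0, 29/14)
Σ b_i: 13/6·1 + (-7/6)·1 = 1 ✓
b·c: (-7/6)·29/14 = -29/12 ≠ 1/2 ⇒ order 1.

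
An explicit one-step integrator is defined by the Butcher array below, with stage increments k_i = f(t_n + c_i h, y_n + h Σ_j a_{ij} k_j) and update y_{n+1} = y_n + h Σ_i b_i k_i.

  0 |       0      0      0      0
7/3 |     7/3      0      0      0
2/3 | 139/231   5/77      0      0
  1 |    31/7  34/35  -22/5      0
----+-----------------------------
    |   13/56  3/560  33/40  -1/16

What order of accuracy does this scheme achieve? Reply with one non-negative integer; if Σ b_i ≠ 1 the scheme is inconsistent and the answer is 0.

b = (13/56, 3/560, 33/40, -1/16)
c = (0, 7/3, 2/3, 1)
Ac = (0, 0, 5/33, -2/3)
Σ b_i: 13/56·1 + 3/560·1 + 33/40·1 + (-1/16)·1 = 1 ✓
b·c: 3/560·7/3 + 33/40·2/3 + (-1/16)·1 = 1/2 ✓
b·c²: 3/560·49/9 + 33/40·4/9 + (-1/16)·1 = 1/3 ✓
b·Ac: 33/40·5/33 + (-1/16)·(-2/3) = 1/6 ✓
b·c³: 3/560·343/27 + 33/40·8/27 + (-1/16)·1 = 1/4 ✓
b·(c∘Ac): 33/40·10/99 + (-1/16)·(-2/3) = 1/8 ✓
b·Ac²: 33/40·35/99 + (-1/16)·10/3 = 1/12 ✓
b·A²c: (-1/16)·(-2/3) = 1/24 ✓; 4 stages ⇒ order 4.

4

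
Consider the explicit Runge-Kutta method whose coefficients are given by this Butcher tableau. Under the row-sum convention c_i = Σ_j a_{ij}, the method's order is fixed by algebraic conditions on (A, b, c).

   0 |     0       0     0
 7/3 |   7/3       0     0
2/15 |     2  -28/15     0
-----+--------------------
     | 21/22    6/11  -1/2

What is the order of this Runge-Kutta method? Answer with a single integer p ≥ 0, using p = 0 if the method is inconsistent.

b = (21/22, 6/11, -1/2)
c = (0, 7/3, 2/15)
Ac = (0, 0, -196/45)
Σ b_i: 21/22·1 + 6/11·1 + (-1/2)·1 = 1 ✓
b·c: 6/11·7/3 + (-1/2)·2/15 = 199/165 ≠ 1/2 ⇒ order 1.

1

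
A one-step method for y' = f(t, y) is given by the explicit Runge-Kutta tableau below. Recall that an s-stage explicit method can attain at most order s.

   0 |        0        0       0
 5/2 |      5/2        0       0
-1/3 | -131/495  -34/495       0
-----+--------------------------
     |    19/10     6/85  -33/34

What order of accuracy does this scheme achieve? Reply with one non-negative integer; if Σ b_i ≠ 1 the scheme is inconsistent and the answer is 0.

b = (19/10, 6/85, -33/34)
c = (0, 5/2, -1/3)
Ac = (0, 0, -17/99)
Σ b_i: 19/10·1 + 6/85·1 + (-33/34)·1 = 1 ✓
b·c: 6/85·5/2 + (-33/34)·(-1/3) = 1/2 ✓
b·c²: 6/85·25/4 + (-33/34)·1/9 = 1/3 ✓
b·Ac: (-33/34)·(-17/99) = 1/6 ✓; 3 stages ⇒ order 3.

3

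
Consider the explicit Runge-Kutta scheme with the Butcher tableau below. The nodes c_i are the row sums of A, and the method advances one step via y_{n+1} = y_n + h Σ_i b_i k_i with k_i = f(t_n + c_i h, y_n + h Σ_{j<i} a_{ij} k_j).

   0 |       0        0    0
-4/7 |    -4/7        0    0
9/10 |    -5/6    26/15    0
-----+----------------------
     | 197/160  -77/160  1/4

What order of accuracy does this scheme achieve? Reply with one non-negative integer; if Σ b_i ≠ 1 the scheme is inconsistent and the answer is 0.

2

b = (197/160, -77/160, 1/4)
c = (0, -4/7, 9/10)
Ac = (0, 0, -104/105)
Σ b_i: 197/160·1 + (-77/160)·1 + 1/4·1 = 1 ✓
b·c: (-77/160)·(-4/7) + 1/4·9/10 = 1/2 ✓
b·c²: (-77/160)·16/49 + 1/4·81/100 = 127/2800 ≠ 1/3 ⇒ order 2.
b·Ac: 1/4·(-104/105) = -26/105 ≠ 1/6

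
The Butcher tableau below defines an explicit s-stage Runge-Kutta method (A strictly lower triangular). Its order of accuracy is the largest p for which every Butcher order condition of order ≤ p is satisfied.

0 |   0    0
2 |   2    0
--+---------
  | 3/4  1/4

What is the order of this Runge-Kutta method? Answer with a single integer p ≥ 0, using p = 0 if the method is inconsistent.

2

b = (3/4, 1/4)
c = (0, 2)
Σ b_i: 3/4·1 + 1/4·1 = 1 ✓
b·c: 1/4·2 = 1/2 ✓; 2 stages ⇒ order 2.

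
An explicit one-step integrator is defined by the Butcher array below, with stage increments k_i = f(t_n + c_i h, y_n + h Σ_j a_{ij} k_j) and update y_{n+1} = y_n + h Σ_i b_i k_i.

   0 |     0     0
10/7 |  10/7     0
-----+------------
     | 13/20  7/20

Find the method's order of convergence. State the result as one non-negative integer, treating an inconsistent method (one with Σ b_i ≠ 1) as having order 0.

2

b = (13/20, 7/20)
c = (0, 10/7)
Σ b_i: 13/20·1 + 7/20·1 = 1 ✓
b·c: 7/20·10/7 = 1/2 ✓; 2 stages ⇒ order 2.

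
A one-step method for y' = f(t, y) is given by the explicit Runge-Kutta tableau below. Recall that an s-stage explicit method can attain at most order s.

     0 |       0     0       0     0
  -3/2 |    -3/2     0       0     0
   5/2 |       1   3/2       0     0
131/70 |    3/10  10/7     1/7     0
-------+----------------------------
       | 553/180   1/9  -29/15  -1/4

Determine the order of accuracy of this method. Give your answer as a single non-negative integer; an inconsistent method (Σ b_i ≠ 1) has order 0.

1

b = (553/180, 1/9, -29/15, -1/4)
c = (0, -3/2, 5/2, 131/70)
Ac = (0, 0, -9/4, -25/14)
Σ b_i: 553/180·1 + 1/9·1 + (-29/15)·1 + (-1/4)·1 = 1 ✓
b·c: 1/9·(-3/2) + (-29/15)·5/2 + (-1/4)·131/70 = -1531/280 ≠ 1/2 ⇒ order 1.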